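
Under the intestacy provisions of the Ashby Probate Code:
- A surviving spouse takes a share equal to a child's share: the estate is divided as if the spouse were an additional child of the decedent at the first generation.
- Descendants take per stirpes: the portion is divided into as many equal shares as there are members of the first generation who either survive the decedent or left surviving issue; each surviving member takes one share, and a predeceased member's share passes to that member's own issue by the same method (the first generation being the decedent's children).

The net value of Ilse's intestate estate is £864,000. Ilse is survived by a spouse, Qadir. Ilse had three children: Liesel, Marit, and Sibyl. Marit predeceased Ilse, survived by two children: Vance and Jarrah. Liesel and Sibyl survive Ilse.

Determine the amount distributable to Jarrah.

The spouse counts as an additional share at the children's level, so there are 4 primary shares of £216,000. Qadir takes one such share (£216,000).
The children's combined portion (£648,000) is divided into 3 shares of £216,000: Liesel and Sibyl each take £216,000; Marit's £216,000 share passes to Marit's issue.
Marit's share (£216,000) is divided into 2 shares of £108,000: Vance and Jarrah each take £108,000.

Jarrah receives £108,000.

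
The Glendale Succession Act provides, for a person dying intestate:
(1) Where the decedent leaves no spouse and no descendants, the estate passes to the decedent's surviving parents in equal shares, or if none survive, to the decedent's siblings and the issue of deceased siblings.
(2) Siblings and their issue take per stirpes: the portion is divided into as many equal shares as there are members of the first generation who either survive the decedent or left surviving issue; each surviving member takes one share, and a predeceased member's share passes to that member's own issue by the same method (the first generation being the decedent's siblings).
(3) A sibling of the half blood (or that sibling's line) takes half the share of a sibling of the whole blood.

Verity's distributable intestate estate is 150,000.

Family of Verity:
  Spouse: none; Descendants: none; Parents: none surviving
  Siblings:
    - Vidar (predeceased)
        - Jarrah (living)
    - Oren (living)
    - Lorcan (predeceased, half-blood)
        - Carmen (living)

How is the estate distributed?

Jarrah: 60,000; Oren: 60,000; Carmen: 30,000

The entire 150,000 passes to the siblings and their issue.
Counting each half-blood sibling's line as half a unit, there are 5/2 units in 150,000, so one unit is 60,000. Whole-blood lines (Vidar and Oren) take 60,000 each; half-blood lines (Lorcan) take 30,000 each.
Vidar's share (60,000) passes entirely to Jarrah.
Lorcan's share (30,000) passes entirely to Carmen.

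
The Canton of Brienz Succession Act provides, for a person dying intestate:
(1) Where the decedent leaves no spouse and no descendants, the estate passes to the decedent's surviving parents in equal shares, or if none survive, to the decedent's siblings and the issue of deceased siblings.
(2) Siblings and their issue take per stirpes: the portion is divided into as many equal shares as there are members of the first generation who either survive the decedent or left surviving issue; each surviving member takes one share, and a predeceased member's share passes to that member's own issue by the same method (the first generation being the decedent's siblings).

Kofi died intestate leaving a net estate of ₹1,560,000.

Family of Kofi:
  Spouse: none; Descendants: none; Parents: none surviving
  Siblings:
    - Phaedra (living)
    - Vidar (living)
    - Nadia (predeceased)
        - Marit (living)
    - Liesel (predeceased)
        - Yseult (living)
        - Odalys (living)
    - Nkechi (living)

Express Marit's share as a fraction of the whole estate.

The entire ₹1,560,000 passes to the siblings and their issue.
That amount (₹1,560,000) is divided into 5 shares of ₹312,000: Phaedra, Vidar, and Nkechi each take ₹312,000; Nadia's ₹312,000 share passes to Nadia's issue; Liesel's ₹312,000 share passes to Liesel's issue.
Nadia's share (₹312,000) passes entirely to Marit.
Liesel's share (₹312,000) is divided into 2 shares of ₹156,000: Yseult and Odalys each take ₹156,000.

Marit receives 1/5 of the estate.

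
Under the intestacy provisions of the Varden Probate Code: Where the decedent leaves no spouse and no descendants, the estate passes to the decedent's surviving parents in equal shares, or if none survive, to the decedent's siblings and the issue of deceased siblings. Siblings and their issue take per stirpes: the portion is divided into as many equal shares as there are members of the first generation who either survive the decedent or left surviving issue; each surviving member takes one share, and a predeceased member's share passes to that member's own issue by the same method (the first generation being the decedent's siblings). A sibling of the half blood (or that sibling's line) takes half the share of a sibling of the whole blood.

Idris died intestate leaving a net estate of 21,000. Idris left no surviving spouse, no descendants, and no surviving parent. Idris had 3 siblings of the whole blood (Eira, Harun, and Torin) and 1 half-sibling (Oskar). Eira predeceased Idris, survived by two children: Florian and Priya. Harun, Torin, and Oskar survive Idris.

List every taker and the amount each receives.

The entire 21,000 passes to the siblings and their issue.
Counting each half-blood sibling's line as half a unit, there are 7/2 units in 21,000, so one unit is 6,000. Whole-blood lines (Eira, Harun, and Torin) take 6,000 each; half-blood lines (Oskar) take 3,000 each.
Eira's share (6,000) is divided into 2 shares of 3,000: Florian and Priya each take 3,000.

Florian: 3,000; Priya: 3,000; Harun: 6,000; Torin: 6,000; Oskar: 3,000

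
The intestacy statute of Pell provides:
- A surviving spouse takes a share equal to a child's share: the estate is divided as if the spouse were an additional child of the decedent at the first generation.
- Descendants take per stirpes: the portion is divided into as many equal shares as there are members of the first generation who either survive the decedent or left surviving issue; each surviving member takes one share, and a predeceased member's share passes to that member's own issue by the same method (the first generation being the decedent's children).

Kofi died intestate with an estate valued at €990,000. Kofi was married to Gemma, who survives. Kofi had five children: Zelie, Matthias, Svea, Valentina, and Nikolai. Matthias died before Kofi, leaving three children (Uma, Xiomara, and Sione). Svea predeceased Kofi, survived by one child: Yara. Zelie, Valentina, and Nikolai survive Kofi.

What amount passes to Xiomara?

The spouse counts as an additional share at the children's level, so there are 6 primary shares of €165,000. Gemma takes one such share (€165,000).
The children's combined portion (€825,000) is divided into 5 shares of €165,000: Zelie, Valentina, and Nikolai each take €165,000; Matthias's €165,000 share passes to Matthias's issue; Svea's €165,000 share passes to Svea's issue.
Matthias's share (€165,000) is divided into 3 shares of €55,000: Uma, Xiomara, and Sione each take €55,000.
Svea's share (€165,000) passes entirely to Yara.

Xiomara receives €55,000.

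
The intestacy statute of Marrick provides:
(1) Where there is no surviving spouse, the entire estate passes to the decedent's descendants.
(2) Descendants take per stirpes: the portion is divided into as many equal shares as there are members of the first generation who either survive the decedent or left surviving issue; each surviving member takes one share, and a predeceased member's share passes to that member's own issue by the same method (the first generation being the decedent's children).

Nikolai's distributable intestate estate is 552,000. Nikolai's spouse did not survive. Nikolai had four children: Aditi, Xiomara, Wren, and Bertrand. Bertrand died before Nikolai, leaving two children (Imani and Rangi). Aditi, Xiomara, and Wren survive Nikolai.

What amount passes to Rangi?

The entire 552,000 passes to the descendants.
That amount (552,000) is divided into 4 shares of 138,000: Aditi, Xiomara, and Wren each take 138,000; Bertrand's 138,000 share passes to Bertrand's issue.
Bertrand's share (138,000) is divided into 2 shares of 69,000: Imani and Rangi each take 69,000.

Rangi receives 69,000.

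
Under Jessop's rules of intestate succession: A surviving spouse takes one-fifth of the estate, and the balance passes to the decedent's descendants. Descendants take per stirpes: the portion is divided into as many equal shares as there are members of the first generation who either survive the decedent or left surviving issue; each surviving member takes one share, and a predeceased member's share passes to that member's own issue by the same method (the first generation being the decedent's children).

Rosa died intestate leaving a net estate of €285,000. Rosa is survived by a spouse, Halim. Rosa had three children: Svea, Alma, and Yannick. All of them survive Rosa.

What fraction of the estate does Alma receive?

Halim takes one-fifth of €285,000 = €57,000. The remaining €228,000 passes to the descendants.
The descendants' portion (€228,000) is divided into 3 shares of €76,000: Svea, Alma, and Yannick each take €76,000.

Alma receives 4/15 of the estate.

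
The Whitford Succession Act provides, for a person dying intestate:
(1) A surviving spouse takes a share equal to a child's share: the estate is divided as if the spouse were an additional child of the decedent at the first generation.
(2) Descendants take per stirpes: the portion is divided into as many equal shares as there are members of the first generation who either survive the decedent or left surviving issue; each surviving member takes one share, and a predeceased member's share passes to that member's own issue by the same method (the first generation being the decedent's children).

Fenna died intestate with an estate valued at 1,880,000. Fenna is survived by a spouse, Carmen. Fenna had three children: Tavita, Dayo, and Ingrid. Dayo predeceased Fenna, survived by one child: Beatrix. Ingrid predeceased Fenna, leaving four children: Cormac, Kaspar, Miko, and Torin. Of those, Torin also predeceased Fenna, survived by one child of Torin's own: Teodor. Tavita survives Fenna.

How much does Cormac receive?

The spouse counts as an additional share at the children's level, so there are 4 primary shares of 470,000. Carmen takes one such share (470,000).
The children's combined portion (1,410,000) is divided into 3 shares of 470,000: Tavita takes 470,000; Dayo's 470,000 share passes to Dayo's issue; Ingrid's 470,000 share passes to Ingrid's issue.
Dayo's share (470,000) passes entirely to Beatrix.
Ingrid's share (470,000) is divided into 4 shares of 117,500: Cormac, Kaspar, and Miko each take 117,500; Torin's 117,500 share passes to Torin's issue.
Torin's share (117,500) passes entirely to Teodor.

Cormac receives 117,500.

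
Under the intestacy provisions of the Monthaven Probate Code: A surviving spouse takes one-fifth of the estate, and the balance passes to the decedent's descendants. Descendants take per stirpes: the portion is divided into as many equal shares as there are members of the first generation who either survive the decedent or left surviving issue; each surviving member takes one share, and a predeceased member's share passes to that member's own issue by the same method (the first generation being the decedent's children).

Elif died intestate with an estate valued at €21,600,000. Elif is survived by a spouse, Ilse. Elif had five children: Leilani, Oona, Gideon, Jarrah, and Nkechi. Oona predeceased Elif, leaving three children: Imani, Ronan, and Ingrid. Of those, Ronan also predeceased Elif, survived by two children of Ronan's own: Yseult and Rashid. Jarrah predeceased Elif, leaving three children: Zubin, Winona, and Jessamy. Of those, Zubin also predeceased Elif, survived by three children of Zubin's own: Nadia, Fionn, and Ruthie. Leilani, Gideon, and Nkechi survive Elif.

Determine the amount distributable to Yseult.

Ilse takes one-fifth of €21,600,000 = €4,320,000. The remaining €17,280,000 passes to the descendants.
The descendants' portion (€17,280,000) is divided into 5 shares of €3,456,000: Leilani, Gideon, and Nkechi each take €3,456,000; Oona's €3,456,000 share passes to Oona's issue; Jarrah's €3,456,000 share passes to Jarrah's issue.
Oona's share (€3,456,000) is divided into 3 shares of €1,152,000: Imani and Ingrid each take €1,152,000; Ronan's €1,152,000 share passes to Ronan's issue.
Ronan's share (€1,152,000) is divided into 2 shares of €576,000: Yseult and Rashid each take €576,000.
Jarrah's share (€3,456,000) is divided into 3 shares of €1,152,000: Winona and Jessamy each take €1,152,000; Zubin's €1,152,000 share passes to Zubin's issue.
Zubin's share (€1,152,000) is divided into 3 shares of €384,000: Nadia, Fionn, and Ruthie each take €384,000.

Yseult receives €576,000.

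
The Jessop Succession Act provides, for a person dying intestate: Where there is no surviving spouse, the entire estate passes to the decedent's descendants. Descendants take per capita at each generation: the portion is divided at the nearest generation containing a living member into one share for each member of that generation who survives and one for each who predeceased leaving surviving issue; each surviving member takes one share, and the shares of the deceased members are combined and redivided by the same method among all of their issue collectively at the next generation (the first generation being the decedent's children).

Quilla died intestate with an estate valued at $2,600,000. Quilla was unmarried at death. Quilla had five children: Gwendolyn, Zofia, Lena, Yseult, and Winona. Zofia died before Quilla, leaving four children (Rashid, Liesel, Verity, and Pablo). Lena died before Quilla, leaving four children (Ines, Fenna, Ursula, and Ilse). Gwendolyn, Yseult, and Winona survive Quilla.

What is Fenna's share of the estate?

Fenna receives $130,000.

The entire $2,600,000 passes to the descendants.
That amount ($2,600,000) is divided at the children's generation into 5 shares of $520,000. Gwendolyn, Yseult, and Winona each take $520,000. The 2 shares of the deceased (Zofia and Lena) are combined into a pool of $1,040,000.
That pool ($1,040,000) is divided at the grandchildren's generation equally among Rashid, Liesel, Verity, Pablo, Ines, Fenna, Ursula, and Ilse: $130,000 each.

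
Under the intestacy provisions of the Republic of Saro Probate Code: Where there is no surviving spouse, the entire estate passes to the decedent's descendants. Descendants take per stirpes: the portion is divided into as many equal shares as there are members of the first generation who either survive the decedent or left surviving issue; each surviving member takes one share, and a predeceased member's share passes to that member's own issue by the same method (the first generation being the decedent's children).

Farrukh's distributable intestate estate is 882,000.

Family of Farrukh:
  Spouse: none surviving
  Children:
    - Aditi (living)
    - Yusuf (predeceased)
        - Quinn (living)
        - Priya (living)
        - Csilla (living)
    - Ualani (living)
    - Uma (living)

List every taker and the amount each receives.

Aditi: 220,500; Quinn: 73,500; Priya: 73,500; Csilla: 73,500; Ualani: 220,500; Uma: 220,500

The entire 882,000 passes to the descendants.
That amount (882,000) is divided into 4 shares of 220,500: Aditi, Ualani, and Uma each take 220,500; Yusuf's 220,500 share passes to Yusuf's issue.
Yusuf's share (220,500) is divided into 3 shares of 73,500: Quinn, Priya, and Csilla each take 73,500.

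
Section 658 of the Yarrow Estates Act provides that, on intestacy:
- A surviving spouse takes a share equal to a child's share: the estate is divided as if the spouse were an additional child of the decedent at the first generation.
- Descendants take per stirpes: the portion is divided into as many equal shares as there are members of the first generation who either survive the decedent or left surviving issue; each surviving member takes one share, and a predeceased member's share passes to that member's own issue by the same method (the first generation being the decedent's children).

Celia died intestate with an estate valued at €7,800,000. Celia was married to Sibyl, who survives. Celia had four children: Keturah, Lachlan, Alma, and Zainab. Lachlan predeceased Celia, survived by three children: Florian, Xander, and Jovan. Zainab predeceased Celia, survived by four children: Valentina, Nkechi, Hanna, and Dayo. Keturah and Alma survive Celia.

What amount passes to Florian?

The spouse counts as an additional share at the children's level, so there are 5 primary shares of €1,560,000. Sibyl takes one such share (€1,560,000).
The children's combined portion (€6,240,000) is divided into 4 shares of €1,560,000: Keturah and Alma each take €1,560,000; Lachlan's €1,560,000 share passes to Lachlan's issue; Zainab's €1,560,000 share passes to Zainab's issue.
Lachlan's share (€1,560,000) is divided into 3 shares of €520,000: Florian, Xander, and Jovan each take €520,000.
Zainab's share (€1,560,000) is divided into 4 shares of €390,000: Valentina, Nkechi, Hanna, and Dayo each take €390,000.

Florian receives €520,000.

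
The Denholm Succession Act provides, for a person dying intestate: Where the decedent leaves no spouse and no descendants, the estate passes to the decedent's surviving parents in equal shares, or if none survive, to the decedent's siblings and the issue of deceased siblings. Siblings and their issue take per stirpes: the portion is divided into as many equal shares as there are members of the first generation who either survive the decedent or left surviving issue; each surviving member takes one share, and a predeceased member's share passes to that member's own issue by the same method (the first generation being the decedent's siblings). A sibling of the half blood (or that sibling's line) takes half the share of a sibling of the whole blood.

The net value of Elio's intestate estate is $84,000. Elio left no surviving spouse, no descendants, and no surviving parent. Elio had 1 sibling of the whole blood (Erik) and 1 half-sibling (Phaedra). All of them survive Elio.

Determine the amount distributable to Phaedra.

Phaedra receives $28,000.

The entire $84,000 passes to the siblings and their issue.
Counting each half-blood sibling's line as half a unit, there are 3/2 units in $84,000, so one unit is $56,000. Whole-blood lines (Erik) take $56,000 each; half-blood lines (Phaedra) take $28,000 each.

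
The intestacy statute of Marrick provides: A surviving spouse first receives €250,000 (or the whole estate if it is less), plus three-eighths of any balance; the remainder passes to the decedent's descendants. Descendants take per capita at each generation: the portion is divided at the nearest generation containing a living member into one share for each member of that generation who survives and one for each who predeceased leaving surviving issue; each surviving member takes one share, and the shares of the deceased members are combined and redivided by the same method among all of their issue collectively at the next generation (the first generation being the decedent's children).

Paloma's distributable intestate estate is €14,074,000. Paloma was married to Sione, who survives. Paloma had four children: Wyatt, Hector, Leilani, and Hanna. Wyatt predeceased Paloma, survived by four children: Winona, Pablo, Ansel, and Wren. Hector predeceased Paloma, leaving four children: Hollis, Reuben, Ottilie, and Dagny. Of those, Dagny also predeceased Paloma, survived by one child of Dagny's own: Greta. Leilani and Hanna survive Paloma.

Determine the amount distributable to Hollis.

Sione first takes €250,000, leaving a balance of €13,824,000. Sione then takes three-eighths of the balance (€5,184,000), for a total of €5,434,000. The remaining €8,640,000 passes to the descendants.
The descendants' portion (€8,640,000) is divided at the children's generation into 4 shares of €2,160,000. Leilani and Hanna each take €2,160,000. The 2 shares of the deceased (Wyatt and Hector) are combined into a pool of €4,320,000.
That pool (€4,320,000) is divided at the grandchildren's generation into 8 shares of €540,000. Winona, Pablo, Ansel, Wren, Hollis, Reuben, and Ottilie each take €540,000. The remaining share for the deceased Dagny (€540,000) is carried to the next generation.
That pool (€540,000) passes entirely to Greta, the sole taker at the great-grandchildren's generation.

Hollis receives €540,000.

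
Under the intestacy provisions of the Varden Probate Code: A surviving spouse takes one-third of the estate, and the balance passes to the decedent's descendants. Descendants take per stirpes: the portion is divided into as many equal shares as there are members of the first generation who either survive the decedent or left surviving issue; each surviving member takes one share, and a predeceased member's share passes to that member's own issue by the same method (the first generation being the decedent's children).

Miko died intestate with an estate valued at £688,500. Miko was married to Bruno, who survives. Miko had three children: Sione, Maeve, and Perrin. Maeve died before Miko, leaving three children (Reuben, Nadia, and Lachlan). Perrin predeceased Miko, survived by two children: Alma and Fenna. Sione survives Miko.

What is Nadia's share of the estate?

Bruno takes one-third of £688,500 = £229,500. The remaining £459,000 passes to the descendants.
The descendants' portion (£459,000) is divided into 3 shares of £153,000: Sione takes £153,000; Maeve's £153,000 share passes to Maeve's issue; Perrin's £153,000 share passes to Perrin's issue.
Maeve's share (£153,000) is divided into 3 shares of £51,000: Reuben, Nadia, and Lachlan each take £51,000.
Perrin's share (£153,000) is divided into 2 shares of £76,500: Alma and Fenna each take £76,500.

Nadia receives £51,000.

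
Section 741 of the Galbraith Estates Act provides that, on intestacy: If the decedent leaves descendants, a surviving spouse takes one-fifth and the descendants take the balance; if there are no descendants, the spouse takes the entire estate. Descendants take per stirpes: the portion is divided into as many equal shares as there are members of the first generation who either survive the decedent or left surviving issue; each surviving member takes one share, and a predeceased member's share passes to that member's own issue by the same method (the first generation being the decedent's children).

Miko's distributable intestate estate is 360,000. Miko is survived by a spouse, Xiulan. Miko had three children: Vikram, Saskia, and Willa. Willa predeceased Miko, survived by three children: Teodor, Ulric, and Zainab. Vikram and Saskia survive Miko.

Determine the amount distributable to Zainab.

Xiulan takes one-fifth of 360,000 = 72,000. The remaining 288,000 passes to the descendants.
The descendants' portion (288,000) is divided into 3 shares of 96,000: Vikram and Saskia each take 96,000; Willa's 96,000 share passes to Willa's issue.
Willa's share (96,000) is divided into 3 shares of 32,000: Teodor, Ulric, and Zainab each take 32,000.

Zainab receives 32,000.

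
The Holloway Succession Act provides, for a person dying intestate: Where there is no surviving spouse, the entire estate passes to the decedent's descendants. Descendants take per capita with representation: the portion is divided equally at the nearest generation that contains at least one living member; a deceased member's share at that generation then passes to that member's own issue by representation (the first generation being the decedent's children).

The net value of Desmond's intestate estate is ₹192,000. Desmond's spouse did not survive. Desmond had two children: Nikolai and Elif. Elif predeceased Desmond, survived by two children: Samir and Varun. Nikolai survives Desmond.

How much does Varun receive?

Varun receives ₹48,000.

The entire ₹192,000 passes to the descendants.
That amount (₹192,000) is divided into 2 shares of ₹96,000: Nikolai takes ₹96,000; Elif's ₹96,000 share passes to Elif's issue.
Elif's share (₹96,000) is divided into 2 shares of ₹48,000: Samir and Varun each take ₹48,000.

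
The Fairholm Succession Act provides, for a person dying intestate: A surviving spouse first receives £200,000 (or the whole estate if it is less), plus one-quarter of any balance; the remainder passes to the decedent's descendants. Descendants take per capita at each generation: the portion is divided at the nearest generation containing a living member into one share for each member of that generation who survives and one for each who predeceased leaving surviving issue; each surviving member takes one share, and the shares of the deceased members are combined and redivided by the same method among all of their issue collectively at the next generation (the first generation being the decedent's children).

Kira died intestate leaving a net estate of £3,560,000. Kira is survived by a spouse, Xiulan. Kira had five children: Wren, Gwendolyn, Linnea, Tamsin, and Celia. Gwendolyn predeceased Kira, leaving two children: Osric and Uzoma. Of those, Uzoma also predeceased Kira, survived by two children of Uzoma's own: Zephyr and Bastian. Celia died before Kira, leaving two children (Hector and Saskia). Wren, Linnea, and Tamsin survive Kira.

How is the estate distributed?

Xiulan first takes £200,000, leaving a balance of £3,360,000. Xiulan then takes one-quarter of the balance (£840,000), for a total of £1,040,000. The remaining £2,520,000 passes to the descendants.
The descendants' portion (£2,520,000) is divided at the children's generation into 5 shares of £504,000. Wren, Linnea, and Tamsin each take £504,000. The 2 shares of the deceased (Gwendolyn and Celia) are combined into a pool of £1,008,000.
That pool (£1,008,000) is divided at the grandchildren's generation into 4 shares of £252,000. Osric, Hector, and Saskia each take £252,000. The remaining share for the deceased Uzoma (£252,000) is carried to the next generation.
That pool (£252,000) is divided at the great-grandchildren's generation equally among Zephyr and Bastian: £126,000 each.

Xiulan: £1,040,000; Wren: £504,000; Osric: £252,000; Zephyr: £126,000; Bastian: £126,000; Linnea: £504,000; Tamsin: £504,000; Hector: £252,000; Saskia: £252,000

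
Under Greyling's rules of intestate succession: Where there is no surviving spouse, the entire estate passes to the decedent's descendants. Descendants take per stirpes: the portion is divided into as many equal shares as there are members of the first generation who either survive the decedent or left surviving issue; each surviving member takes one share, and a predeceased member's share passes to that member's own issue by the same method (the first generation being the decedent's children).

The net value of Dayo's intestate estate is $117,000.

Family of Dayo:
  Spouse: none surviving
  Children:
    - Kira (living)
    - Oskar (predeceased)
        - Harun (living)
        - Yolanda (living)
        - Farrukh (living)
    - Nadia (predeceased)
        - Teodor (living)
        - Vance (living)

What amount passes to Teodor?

The entire $117,000 passes to the descendants.
That amount ($117,000) is divided into 3 shares of $39,000: Kira takes $39,000; Oskar's $39,000 share passes to Oskar's issue; Nadia's $39,000 share passes to Nadia's issue.
Oskar's share ($39,000) is divided into 3 shares of $13,000: Harun, Yolanda, and Farrukh each take $13,000.
Nadia's share ($39,000) is divided into 2 shares of $19,500: Teodor and Vance each take $19,500.

Teodor receives $19,500.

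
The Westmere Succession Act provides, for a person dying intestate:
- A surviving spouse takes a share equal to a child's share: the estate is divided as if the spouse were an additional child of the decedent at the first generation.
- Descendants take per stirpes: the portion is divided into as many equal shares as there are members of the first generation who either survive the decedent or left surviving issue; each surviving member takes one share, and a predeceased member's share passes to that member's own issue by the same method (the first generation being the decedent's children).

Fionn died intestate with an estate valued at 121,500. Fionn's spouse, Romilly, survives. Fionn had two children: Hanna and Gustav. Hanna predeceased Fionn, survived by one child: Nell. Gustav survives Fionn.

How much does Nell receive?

The spouse counts as an additional share at the children's level, so there are 3 primary shares of 40,500. Romilly takes one such share (40,500).
The children's combined portion (81,000) is divided into 2 shares of 40,500: Gustav takes 40,500; Hanna's 40,500 share passes to Hanna's issue.
Hanna's share (40,500) passes entirely to Nell.

Nell receives 40,500.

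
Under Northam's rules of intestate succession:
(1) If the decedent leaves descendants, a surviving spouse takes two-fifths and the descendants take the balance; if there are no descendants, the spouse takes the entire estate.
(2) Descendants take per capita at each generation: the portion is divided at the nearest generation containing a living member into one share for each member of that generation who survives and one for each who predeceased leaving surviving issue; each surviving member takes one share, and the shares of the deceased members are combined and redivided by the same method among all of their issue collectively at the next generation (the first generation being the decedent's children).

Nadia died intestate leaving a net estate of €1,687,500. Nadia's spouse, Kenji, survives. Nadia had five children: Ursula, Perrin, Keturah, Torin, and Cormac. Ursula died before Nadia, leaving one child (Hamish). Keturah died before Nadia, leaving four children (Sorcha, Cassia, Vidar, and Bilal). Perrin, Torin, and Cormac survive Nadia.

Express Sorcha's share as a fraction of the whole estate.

Sorcha receives 6/125 of the estate.

Kenji takes two-fifths of €1,687,500 = €675,000. The remaining €1,012,500 passes to the descendants.
The descendants' portion (€1,012,500) is divided at the children's generation into 5 shares of €202,500. Perrin, Torin, and Cormac each take €202,500. The 2 shares of the deceased (Ursula and Keturah) are combined into a pool of €405,000.
That pool (€405,000) is divided at the grandchildren's generation equally among Hamish, Sorcha, Cassia, Vidar, and Bilal: €81,000 each.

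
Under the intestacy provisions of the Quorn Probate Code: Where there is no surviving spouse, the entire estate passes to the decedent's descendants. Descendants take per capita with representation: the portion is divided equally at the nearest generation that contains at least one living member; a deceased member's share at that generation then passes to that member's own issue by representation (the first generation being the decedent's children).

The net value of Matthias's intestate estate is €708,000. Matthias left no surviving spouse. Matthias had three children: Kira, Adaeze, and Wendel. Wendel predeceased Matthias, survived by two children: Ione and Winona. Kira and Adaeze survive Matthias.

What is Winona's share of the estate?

The entire €708,000 passes to the descendants.
That amount (€708,000) is divided into 3 shares of €236,000: Kira and Adaeze each take €236,000; Wendel's €236,000 share passes to Wendel's issue.
Wendel's share (€236,000) is divided into 2 shares of €118,000: Ione and Winona each take €118,000.

Winona receives €118,000.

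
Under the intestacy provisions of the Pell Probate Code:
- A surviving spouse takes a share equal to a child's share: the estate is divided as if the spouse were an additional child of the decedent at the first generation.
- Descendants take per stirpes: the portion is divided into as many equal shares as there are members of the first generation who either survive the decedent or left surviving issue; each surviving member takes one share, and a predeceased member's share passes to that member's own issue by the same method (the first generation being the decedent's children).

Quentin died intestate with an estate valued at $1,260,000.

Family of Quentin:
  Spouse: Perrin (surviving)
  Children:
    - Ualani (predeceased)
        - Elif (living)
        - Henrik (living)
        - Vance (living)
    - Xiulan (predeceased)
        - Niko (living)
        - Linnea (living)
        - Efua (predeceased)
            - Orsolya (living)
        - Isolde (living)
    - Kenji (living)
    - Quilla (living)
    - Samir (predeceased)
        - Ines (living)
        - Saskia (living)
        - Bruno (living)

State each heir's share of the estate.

The spouse counts as an additional share at the children's level, so there are 6 primary shares of $210,000. Perrin takes one such share ($210,000).
The children's combined portion ($1,050,000) is divided into 5 shares of $210,000: Kenji and Quilla each take $210,000; Ualani's $210,000 share passes to Ualani's issue; Xiulan's $210,000 share passes to Xiulan's issue; Samir's $210,000 share passes to Samir's issue.
Ualani's share ($210,000) is divided into 3 shares of $70,000: Elif, Henrik, and Vance each take $70,000.
Xiulan's share ($210,000) is divided into 4 shares of $52,500: Niko, Linnea, and Isolde each take $52,500; Efua's $52,500 share passes to Efua's issue.
Efua's share ($52,500) passes entirely to Orsolya.
Samir's share ($210,000) is divided into 3 shares of $70,000: Ines, Saskia, and Bruno each take $70,000.

Perrin: $210,000; Elif: $70,000; Henrik: $70,000; Vance: $70,000; Niko: $52,500; Linnea: $52,500; Orsolya: $52,500; Isolde: $52,500; Kenji: $210,000; Quilla: $210,000; Ines: $70,000; Saskia: $70,000; Bruno: $70,000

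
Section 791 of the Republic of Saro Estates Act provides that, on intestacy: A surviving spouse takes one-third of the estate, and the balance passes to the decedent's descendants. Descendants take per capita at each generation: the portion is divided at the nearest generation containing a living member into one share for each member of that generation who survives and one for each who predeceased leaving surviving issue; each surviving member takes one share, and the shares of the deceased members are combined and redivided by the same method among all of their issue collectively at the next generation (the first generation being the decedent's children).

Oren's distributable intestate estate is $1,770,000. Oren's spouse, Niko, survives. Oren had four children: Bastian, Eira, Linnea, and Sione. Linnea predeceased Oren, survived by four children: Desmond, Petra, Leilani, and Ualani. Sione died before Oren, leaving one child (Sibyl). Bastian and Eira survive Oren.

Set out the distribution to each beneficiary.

Niko: $590,000; Bastian: $295,000; Eira: $295,000; Desmond: $118,000; Petra: $118,000; Leilani: $118,000; Ualani: $118,000; Sibyl: $118,000

Niko takes one-third of $1,770,000 = $590,000. The remaining $1,180,000 passes to the descendants.
The descendants' portion ($1,180,000) is divided at the children's generation into 4 shares of $295,000. Bastian and Eira each take $295,000. The 2 shares of the deceased (Linnea and Sione) are combined into a pool of $590,000.
That pool ($590,000) is divided at the grandchildren's generation equally among Desmond, Petra, Leilani, Ualani, and Sibyl: $118,000 each.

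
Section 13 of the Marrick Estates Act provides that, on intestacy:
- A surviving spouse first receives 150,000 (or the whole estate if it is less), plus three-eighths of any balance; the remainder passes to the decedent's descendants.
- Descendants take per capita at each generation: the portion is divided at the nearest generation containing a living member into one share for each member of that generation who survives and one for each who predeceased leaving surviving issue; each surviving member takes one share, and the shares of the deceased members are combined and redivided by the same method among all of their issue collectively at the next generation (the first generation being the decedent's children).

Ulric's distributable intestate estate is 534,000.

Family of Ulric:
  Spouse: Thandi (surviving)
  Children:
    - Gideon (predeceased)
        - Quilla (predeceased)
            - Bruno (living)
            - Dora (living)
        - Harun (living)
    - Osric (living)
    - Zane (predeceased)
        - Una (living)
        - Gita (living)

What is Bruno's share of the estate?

Bruno receives 20,000.

Thandi first takes 150,000, leaving a balance of 384,000. Thandi then takes three-eighths of the balance (144,000), for a total of 294,000. The remaining 240,000 passes to the descendants.
The descendants' portion (240,000) is divided at the children's generation into 3 shares of 80,000. Osric takes 80,000. The 2 shares of the deceased (Gideon and Zane) are combined into a pool of 160,000.
That pool (160,000) is divided at the grandchildren's generation into 4 shares of 40,000. Harun, Una, and Gita each take 40,000. The remaining share for the deceased Quilla (40,000) is carried to the next generation.
That pool (40,000) is divided at the great-grandchildren's generation equally among Bruno and Dora: 20,000 each.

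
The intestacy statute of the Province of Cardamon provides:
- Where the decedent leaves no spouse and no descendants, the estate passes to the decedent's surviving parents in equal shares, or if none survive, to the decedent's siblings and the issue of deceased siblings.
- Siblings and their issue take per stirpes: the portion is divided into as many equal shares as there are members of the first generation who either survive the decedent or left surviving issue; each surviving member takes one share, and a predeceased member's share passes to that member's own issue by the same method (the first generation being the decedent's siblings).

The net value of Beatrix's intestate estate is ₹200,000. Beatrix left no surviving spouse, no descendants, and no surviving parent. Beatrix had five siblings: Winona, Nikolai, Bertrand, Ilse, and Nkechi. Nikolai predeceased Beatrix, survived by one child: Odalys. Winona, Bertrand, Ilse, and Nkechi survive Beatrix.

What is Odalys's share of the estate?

Odalys receives ₹40,000.

The entire ₹200,000 passes to the siblings and their issue.
That amount (₹200,000) is divided into 5 shares of ₹40,000: Winona, Bertrand, Ilse, and Nkechi each take ₹40,000; Nikolai's ₹40,000 share passes to Nikolai's issue.
Nikolai's share (₹40,000) passes entirely to Odalys.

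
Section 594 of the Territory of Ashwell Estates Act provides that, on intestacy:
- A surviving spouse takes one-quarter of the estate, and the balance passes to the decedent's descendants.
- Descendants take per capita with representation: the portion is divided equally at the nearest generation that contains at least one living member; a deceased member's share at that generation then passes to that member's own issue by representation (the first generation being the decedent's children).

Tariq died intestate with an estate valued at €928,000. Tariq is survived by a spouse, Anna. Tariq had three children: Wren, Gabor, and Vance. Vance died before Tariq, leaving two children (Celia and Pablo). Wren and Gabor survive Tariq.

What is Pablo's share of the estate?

Pablo receives €116,000.

Anna takes one-quarter of €928,000 = €232,000. The remaining €696,000 passes to the descendants.
The descendants' portion (€696,000) is divided into 3 shares of €232,000: Wren and Gabor each take €232,000; Vance's €232,000 share passes to Vance's issue.
Vance's share (€232,000) is divided into 2 shares of €116,000: Celia and Pablo each take €116,000.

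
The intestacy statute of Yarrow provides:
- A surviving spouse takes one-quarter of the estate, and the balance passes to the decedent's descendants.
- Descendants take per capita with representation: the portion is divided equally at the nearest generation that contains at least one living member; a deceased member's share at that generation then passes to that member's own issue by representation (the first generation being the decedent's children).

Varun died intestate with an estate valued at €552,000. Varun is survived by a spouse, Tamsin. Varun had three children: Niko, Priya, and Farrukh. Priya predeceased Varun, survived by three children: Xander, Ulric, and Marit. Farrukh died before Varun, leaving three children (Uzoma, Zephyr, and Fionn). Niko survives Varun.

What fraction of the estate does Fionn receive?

Tamsin takes one-quarter of €552,000 = €138,000. The remaining €414,000 passes to the descendants.
The descendants' portion (€414,000) is divided into 3 shares of €138,000: Niko takes €138,000; Priya's €138,000 share passes to Priya's issue; Farrukh's €138,000 share passes to Farrukh's issue.
Priya's share (€138,000) is divided into 3 shares of €46,000: Xander, Ulric, and Marit each take €46,000.
Farrukh's share (€138,000) is divided into 3 shares of €46,000: Uzoma, Zephyr, and Fionn each take €46,000.

Fionn receives 1/12 of the estate.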